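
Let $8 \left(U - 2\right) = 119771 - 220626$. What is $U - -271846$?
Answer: $\frac{2073929}{8} \approx 2.5924 \cdot 10^{5}$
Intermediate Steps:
$U = - \frac{100839}{8}$ ($U = 2 + \frac{119771 - 220626}{8} = 2 + \frac{1}{8} \left(-100855\right) = 2 - \frac{100855}{8} = - \frac{100839}{8} \approx -12605.0$)
$U - -271846 = - \frac{100839}{8} - -271846 = - \frac{100839}{8} + 271846 = \frac{2073929}{8}$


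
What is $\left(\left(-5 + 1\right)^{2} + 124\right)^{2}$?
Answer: $19600$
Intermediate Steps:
$\left(\left(-5 + 1\right)^{2} + 124\right)^{2} = \left(\left(-4\right)^{2} + 124\right)^{2} = \left(16 + 124\right)^{2} = 140^{2} = 19600$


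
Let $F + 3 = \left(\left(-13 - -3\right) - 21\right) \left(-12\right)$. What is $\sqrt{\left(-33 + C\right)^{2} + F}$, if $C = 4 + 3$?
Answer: $\sqrt{1045} \approx 32.326$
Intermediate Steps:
$F = 369$ ($F = -3 + \left(\left(-13 - -3\right) - 21\right) \left(-12\right) = -3 + \left(\left(-13 + 3\right) - 21\right) \left(-12\right) = -3 + \left(-10 - 21\right) \left(-12\right) = -3 - -372 = -3 + 372 = 369$)
$C = 7$
$\sqrt{\left(-33 + C\right)^{2} + F} = \sqrt{\left(-33 + 7\right)^{2} + 369} = \sqrt{\left(-26\right)^{2} + 369} = \sqrt{676 + 369} = \sqrt{1045}$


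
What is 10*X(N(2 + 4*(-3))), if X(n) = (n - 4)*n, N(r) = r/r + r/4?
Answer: 165/2 ≈ 82.500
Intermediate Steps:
N(r) = 1 + r/4 (N(r) = 1 + r*(1/4) = 1 + r/4)
X(n) = n*(-4 + n) (X(n) = (-4 + n)*n = n*(-4 + n))
10*X(N(2 + 4*(-3))) = 10*((1 + (2 + 4*(-3))/4)*(-4 + (1 + (2 + 4*(-3))/4))) = 10*((1 + (2 - 12)/4)*(-4 + (1 + (2 - 12)/4))) = 10*((1 + (1/4)*(-10))*(-4 + (1 + (1/4)*(-10)))) = 10*((1 - 5/2)*(-4 + (1 - 5/2))) = 10*(-3*(-4 - 3/2)/2) = 10*(-3/2*(-11/2)) = 10*(33/4) = 165/2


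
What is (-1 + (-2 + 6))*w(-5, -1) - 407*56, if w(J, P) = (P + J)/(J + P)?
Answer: -22789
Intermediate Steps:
w(J, P) = 1 (w(J, P) = (J + P)/(J + P) = 1)
(-1 + (-2 + 6))*w(-5, -1) - 407*56 = (-1 + (-2 + 6))*1 - 407*56 = (-1 + 4)*1 - 22792 = 3*1 - 22792 = 3 - 22792 = -22789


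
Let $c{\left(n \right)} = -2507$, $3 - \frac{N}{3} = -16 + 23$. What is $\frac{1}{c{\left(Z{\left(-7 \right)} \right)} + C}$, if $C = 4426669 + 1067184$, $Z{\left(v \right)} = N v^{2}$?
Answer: $\frac{1}{5491346} \approx 1.821 \cdot 10^{-7}$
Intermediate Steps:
$N = -12$ ($N = 9 - 3 \left(-16 + 23\right) = 9 - 21 = -12$)
$Z{\left(v \right)} = - 12 v^{2}$
$C = 5493853$
$\frac{1}{c{\left(Z{\left(-7 \right)} \right)} + C} = \frac{1}{-2507 + 5493853} = \frac{1}{5491346}$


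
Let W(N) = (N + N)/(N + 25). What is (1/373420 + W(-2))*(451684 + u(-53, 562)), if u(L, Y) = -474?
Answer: -67395297497/858866 ≈ -78470.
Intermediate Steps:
W(N) = 2*N/(25 + N) (W(N) = (2*N)/(25 + N) = 2*N/(25 + N))
(1/373420 + W(-2))*(451684 + u(-53, 562)) = (1/373420 + 2*(-2)/(25 - 2))*(451684 - 474) = (1/373420 + 2*(-2)/23)*451210 = (1/373420 + 2*(-2)*(1/23))*451210 = (1/373420 - 4/23)*451210 = -1493657/8588660*451210 = -67395297497/858866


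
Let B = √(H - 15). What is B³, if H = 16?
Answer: 1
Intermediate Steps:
B = 1 (B = √(16 - 15) = √1 = 1)
B³ = 1³ = 1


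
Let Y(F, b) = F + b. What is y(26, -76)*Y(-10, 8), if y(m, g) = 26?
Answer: -52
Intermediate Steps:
y(26, -76)*Y(-10, 8) = 26*(-10 + 8) = 26*(-2) = -52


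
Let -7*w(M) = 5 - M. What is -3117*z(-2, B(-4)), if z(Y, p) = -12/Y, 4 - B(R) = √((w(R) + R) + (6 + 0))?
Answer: -18702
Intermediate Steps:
w(M) = -5/7 + M/7 (w(M) = -(5 - M)/7 = -5/7 + M/7)
B(R) = 4 - √(37/7 + 8*R/7) (B(R) = 4 - √(((-5/7 + R/7) + R) + (6 + 0)) = 4 - √((-5/7 + 8*R/7) + 6) = 4 - √(37/7 + 8*R/7))
-3117*z(-2, B(-4)) = -(-37404)/(-2) = -(-37404)*(-1)/2 = -3117*6 = -18702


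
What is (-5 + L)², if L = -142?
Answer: 21609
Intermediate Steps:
(-5 + L)² = (-5 - 142)² = (-147)² = 21609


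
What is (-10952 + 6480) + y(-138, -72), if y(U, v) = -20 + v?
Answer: -4564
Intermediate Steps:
(-10952 + 6480) + y(-138, -72) = (-10952 + 6480) + (-20 - 72) = -4472 - 92 = -4564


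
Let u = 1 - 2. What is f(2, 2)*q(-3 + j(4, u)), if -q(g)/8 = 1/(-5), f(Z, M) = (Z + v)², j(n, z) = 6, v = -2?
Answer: 0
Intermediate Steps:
u = -1
f(Z, M) = (-2 + Z)² (f(Z, M) = (Z - 2)² = (-2 + Z)²)
q(g) = 8/5 (q(g) = -8/(-5) = -8*(-⅕) = 8/5)
f(2, 2)*q(-3 + j(4, u)) = (-2 + 2)²*(8/5) = 0²*(8/5) = 0*(8/5) = 0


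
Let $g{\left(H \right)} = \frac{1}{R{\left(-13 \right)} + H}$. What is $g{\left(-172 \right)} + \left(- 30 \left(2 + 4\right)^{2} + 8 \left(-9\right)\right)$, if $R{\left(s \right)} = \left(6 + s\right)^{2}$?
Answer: $- \frac{141697}{123} \approx -1152.0$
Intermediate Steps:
$g{\left(H \right)} = \frac{1}{49 + H}$ ($g{\left(H \right)} = \frac{1}{\left(6 - 13\right)^{2} + H} = \frac{1}{\left(-7\right)^{2} + H} = \frac{1}{49 + H}$)
$g{\left(-172 \right)} + \left(- 30 \left(2 + 4\right)^{2} + 8 \left(-9\right)\right) = \frac{1}{49 - 172} + \left(- 30 \left(2 + 4\right)^{2} + 8 \left(-9\right)\right) = \frac{1}{-123} - \left(72 + 30 \cdot 6^{2}\right) = - \frac{1}{123} - 1152 = - \frac{141697}{123}$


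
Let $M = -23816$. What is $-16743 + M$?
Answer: $-40559$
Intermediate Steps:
$-16743 + M = -16743 - 23816 = -40559$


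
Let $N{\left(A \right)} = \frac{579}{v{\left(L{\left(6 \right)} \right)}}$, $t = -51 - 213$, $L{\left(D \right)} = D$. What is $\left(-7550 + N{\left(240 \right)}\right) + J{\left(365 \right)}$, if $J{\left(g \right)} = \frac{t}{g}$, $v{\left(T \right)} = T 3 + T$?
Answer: $- \frac{21977667}{2920} \approx -7526.6$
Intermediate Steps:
$v{\left(T \right)} = 4 T$ ($v{\left(T \right)} = 3 T + T = 4 T$)
$t = -264$ ($t = -51 - 213 = -264$)
$J{\left(g \right)} = - \frac{264}{g}$
$N{\left(A \right)} = \frac{193}{8}$ ($N{\left(A \right)} = \frac{579}{4 \cdot 6} = \frac{579}{24} = 579 \cdot \frac{1}{24} = \frac{193}{8}$)
$\left(-7550 + N{\left(240 \right)}\right) + J{\left(365 \right)} = \left(-7550 + \frac{193}{8}\right) - \frac{264}{365} = - \frac{60207}{8} - \frac{264}{365} = - \frac{21977667}{2920}$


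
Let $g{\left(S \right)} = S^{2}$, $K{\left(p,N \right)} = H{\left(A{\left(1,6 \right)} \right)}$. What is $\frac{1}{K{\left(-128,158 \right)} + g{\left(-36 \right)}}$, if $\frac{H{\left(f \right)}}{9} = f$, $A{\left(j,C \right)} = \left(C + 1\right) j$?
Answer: $\frac{1}{1359} \approx 0.00073584$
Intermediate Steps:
$A{\left(j,C \right)} = j \left(1 + C\right)$ ($A{\left(j,C \right)} = \left(1 + C\right) j = j \left(1 + C\right)$)
$H{\left(f \right)} = 9 f$
$K{\left(p,N \right)} = 63$ ($K{\left(p,N \right)} = 9 \cdot 1 \left(1 + 6\right) = 9 \cdot 1 \cdot 7 = 9 \cdot 7 = 63$)
$\frac{1}{K{\left(-128,158 \right)} + g{\left(-36 \right)}} = \frac{1}{63 + \left(-36\right)^{2}} = \frac{1}{63 + 1296} = \frac{1}{1359}$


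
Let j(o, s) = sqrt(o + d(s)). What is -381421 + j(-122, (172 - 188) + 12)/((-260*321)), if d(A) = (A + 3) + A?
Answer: -381421 - I*sqrt(127)/83460 ≈ -3.8142e+5 - 0.00013503*I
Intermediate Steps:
d(A) = 3 + 2*A (d(A) = (3 + A) + A = 3 + 2*A)
j(o, s) = sqrt(3 + o + 2*s) (j(o, s) = sqrt(o + (3 + 2*s)) = sqrt(3 + o + 2*s))
-381421 + j(-122, (172 - 188) + 12)/((-260*321)) = -381421 + sqrt(3 - 122 + 2*((172 - 188) + 12))/((-260*321)) = -381421 + sqrt(3 - 122 + 2*(-16 + 12))/(-83460) = -381421 + sqrt(3 - 122 + 2*(-4))*(-1/83460) = -381421 + sqrt(3 - 122 - 8)*(-1/83460) = -381421 + sqrt(-127)*(-1/83460) = -381421 + (I*sqrt(127))*(-1/83460) = -381421 - I*sqrt(127)/83460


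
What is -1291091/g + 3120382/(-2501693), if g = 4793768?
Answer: -18188300696439/11992535849224 ≈ -1.5166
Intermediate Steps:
-1291091/g + 3120382/(-2501693) = -1291091/4793768 + 3120382/(-2501693) = -1291091*1/4793768 + 3120382*(-1/2501693) = -1291091/4793768 - 3120382/2501693 = -18188300696439/11992535849224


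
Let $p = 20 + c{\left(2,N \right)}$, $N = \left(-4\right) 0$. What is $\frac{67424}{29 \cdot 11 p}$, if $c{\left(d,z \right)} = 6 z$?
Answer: $\frac{16856}{1595} \approx 10.568$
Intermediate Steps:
$N = 0$
$p = 20$ ($p = 20 + 6 \cdot 0 = 20 + 0 = 20$)
$\frac{67424}{29 \cdot 11 p} = \frac{67424}{29 \cdot 11 \cdot 20} = \frac{67424}{319 \cdot 20} = \frac{67424}{6380} = 67424 \cdot \frac{1}{6380} = \frac{16856}{1595}$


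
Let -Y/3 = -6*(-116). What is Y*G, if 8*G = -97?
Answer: 25317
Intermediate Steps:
G = -97/8 (G = (⅛)*(-97) = -97/8 ≈ -12.125)
Y = -2088 (Y = -(-18)*(-116) = -3*696 = -2088)
Y*G = -2088*(-97/8) = 25317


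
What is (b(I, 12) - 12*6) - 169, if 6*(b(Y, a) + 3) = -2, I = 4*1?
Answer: -733/3 ≈ -244.33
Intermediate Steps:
I = 4
b(Y, a) = -10/3 (b(Y, a) = -3 + (⅙)*(-2) = -3 - ⅓ = -10/3)
(b(I, 12) - 12*6) - 169 = (-10/3 - 12*6) - 169 = (-10/3 - 72) - 169 = -226/3 - 169 = -733/3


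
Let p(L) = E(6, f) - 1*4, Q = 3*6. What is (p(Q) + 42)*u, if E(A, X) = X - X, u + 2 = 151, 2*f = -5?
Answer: 5662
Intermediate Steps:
f = -5/2 (f = (½)*(-5) = -5/2 ≈ -2.5000)
u = 149 (u = -2 + 151 = 149)
E(A, X) = 0
Q = 18
p(L) = -4 (p(L) = 0 - 1*4 = 0 - 4 = -4)
(p(Q) + 42)*u = (-4 + 42)*149 = 38*149 = 5662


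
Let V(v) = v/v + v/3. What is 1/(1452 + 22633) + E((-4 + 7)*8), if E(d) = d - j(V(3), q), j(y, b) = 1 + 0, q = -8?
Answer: 553956/24085 ≈ 23.000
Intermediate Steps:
V(v) = 1 + v/3 (V(v) = 1 + v*(⅓) = 1 + v/3)
j(y, b) = 1
E(d) = -1 + d (E(d) = d - 1*1 = d - 1 = -1 + d)
1/(1452 + 22633) + E((-4 + 7)*8) = 1/(1452 + 22633) + (-1 + (-4 + 7)*8) = 1/24085 + (-1 + 3*8) = 1/24085 + (-1 + 24) = 1/24085 + 23 = 553956/24085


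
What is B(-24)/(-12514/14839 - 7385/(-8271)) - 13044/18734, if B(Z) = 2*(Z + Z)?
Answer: -3807084288930/1964718883 ≈ -1937.7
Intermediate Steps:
B(Z) = 4*Z (B(Z) = 2*(2*Z) = 4*Z)
B(-24)/(-12514/14839 - 7385/(-8271)) - 13044/18734 = (4*(-24))/(-12514/14839 - 7385/(-8271)) - 13044/18734 = -96/(-12514*1/14839 - 7385*(-1/8271)) - 13044*1/18734 = -96/(-12514/14839 + 7385/8271) - 6522/9367 = -96/6082721/122733369 - 6522/9367 = -96*122733369/6082721 - 6522/9367 = -11782403424/6082721 - 6522/9367 = -3807084288930/1964718883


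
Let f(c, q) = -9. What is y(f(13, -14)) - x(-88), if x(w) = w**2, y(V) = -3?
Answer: -7747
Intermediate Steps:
y(f(13, -14)) - x(-88) = -3 - 1*(-88)**2 = -3 - 1*7744 = -3 - 7744 = -7747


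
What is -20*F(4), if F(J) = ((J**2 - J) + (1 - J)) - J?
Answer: -100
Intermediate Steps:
F(J) = 1 + J**2 - 3*J (F(J) = (1 + J**2 - 2*J) - J = 1 + J**2 - 3*J)
-20*F(4) = -20*(1 + 4**2 - 3*4) = -20*(1 + 16 - 12) = -20*5 = -100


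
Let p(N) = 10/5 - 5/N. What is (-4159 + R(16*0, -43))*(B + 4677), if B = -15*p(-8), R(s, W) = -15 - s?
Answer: -77429787/4 ≈ -1.9357e+7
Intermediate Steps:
p(N) = 2 - 5/N (p(N) = 10*(⅕) - 5/N = 2 - 5/N)
B = -315/8 (B = -15*(2 - 5/(-8)) = -15*(2 - 5*(-⅛)) = -15*(2 + 5/8) = -15*21/8 = -315/8 ≈ -39.375)
(-4159 + R(16*0, -43))*(B + 4677) = (-4159 + (-15 - 16*0))*(-315/8 + 4677) = (-4159 + (-15 - 1*0))*(37101/8) = (-4159 + (-15 + 0))*(37101/8) = (-4159 - 15)*(37101/8) = -4174*37101/8 = -77429787/4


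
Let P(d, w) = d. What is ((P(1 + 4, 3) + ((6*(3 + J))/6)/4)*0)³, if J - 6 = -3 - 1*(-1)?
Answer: 0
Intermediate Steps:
J = 4 (J = 6 + (-3 - 1*(-1)) = 6 + (-3 + 1) = 6 - 2 = 4)
((P(1 + 4, 3) + ((6*(3 + J))/6)/4)*0)³ = (((1 + 4) + ((6*(3 + 4))/6)/4)*0)³ = ((5 + ((6*7)*(⅙))*(¼))*0)³ = ((5 + (42*(⅙))*(¼))*0)³ = ((5 + 7*(¼))*0)³ = ((5 + 7/4)*0)³ = ((27/4)*0)³ = 0³ = 0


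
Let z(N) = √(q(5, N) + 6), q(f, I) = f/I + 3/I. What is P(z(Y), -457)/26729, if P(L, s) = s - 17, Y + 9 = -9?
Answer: -474/26729 ≈ -0.017734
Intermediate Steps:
Y = -18 (Y = -9 - 9 = -18)
q(f, I) = 3/I + f/I
z(N) = √(6 + 8/N) (z(N) = √((3 + 5)/N + 6) = √(8/N + 6) = √(6 + 8/N))
P(L, s) = -17 + s
P(z(Y), -457)/26729 = (-17 - 457)/26729 = -474*1/26729 = -474/26729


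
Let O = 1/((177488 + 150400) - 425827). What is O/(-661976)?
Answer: 1/64833267464 ≈ 1.5424e-11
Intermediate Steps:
O = -1/97939 (O = 1/(327888 - 425827) = 1/(-97939) = -1/97939 ≈ -1.0210e-5)
O/(-661976) = -1/97939/(-661976) = -1/97939*(-1/661976) = 1/64833267464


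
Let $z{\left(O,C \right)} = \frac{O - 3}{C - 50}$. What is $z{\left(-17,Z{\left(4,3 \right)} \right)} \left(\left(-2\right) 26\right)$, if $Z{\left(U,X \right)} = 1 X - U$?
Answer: $- \frac{1040}{51} \approx -20.392$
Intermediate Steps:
$Z{\left(U,X \right)} = X - U$
$z{\left(O,C \right)} = \frac{-3 + O}{-50 + C}$
$z{\left(-17,Z{\left(4,3 \right)} \right)} \left(\left(-2\right) 26\right) = \frac{-3 - 17}{-50 + \left(3 - 4\right)} \left(\left(-2\right) 26\right) = \frac{1}{-50 + \left(3 - 4\right)} \left(-20\right) \left(-52\right) = \frac{1}{-50 - 1} \left(-20\right) \left(-52\right) = \frac{1}{-51} \left(-20\right) \left(-52\right) = \left(- \frac{1}{51}\right) \left(-20\right) \left(-52\right) = \frac{20}{51} \left(-52\right) = - \frac{1040}{51}$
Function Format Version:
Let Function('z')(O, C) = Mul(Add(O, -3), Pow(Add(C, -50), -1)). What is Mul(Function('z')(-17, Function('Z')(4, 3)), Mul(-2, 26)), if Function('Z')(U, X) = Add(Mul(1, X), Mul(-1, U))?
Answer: Rational(-1040, 51) ≈ -20.392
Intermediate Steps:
Function('Z')(U, X) = Add(X, Mul(-1, U))
Function('z')(O, C) = Mul(Pow(Add(-50, C), -1), Add(-3, O)) (Function('z')(O, C) = Mul(Add(-3, O), Pow(Add(-50, C), -1)) = Mul(Pow(Add(-50, C), -1), Add(-3, O)))
Mul(Function('z')(-17, Function('Z')(4, 3)), Mul(-2, 26)) = Mul(Mul(Pow(Add(-50, Add(3, Mul(-1, 4))), -1), Add(-3, -17)), Mul(-2, 26)) = Mul(Mul(Pow(Add(-50, Add(3, -4)), -1), -20), -52) = Mul(Mul(Pow(Add(-50, -1), -1), -20), -52) = Mul(Mul(Pow(-51, -1), -20), -52) = Mul(Mul(Rational(-1, 51), -20), -52) = Mul(Rational(20, 51), -52) = Rational(-1040, 51)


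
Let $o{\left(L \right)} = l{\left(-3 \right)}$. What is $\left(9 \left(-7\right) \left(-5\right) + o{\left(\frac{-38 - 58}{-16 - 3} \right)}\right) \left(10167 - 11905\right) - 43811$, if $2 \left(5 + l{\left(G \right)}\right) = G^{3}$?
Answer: $-559128$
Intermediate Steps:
$l{\left(G \right)} = -5 + \frac{G^{3}}{2}$
$o{\left(L \right)} = - \frac{37}{2}$ ($o{\left(L \right)} = -5 + \frac{\left(-3\right)^{3}}{2} = -5 + \frac{1}{2} \left(-27\right) = -5 - \frac{27}{2} = - \frac{37}{2}$)
$\left(9 \left(-7\right) \left(-5\right) + o{\left(\frac{-38 - 58}{-16 - 3} \right)}\right) \left(10167 - 11905\right) - 43811 = \left(9 \left(-7\right) \left(-5\right) - \frac{37}{2}\right) \left(10167 - 11905\right) - 43811 = \left(\left(-63\right) \left(-5\right) - \frac{37}{2}\right) \left(10167 + \left(\left(-4961 + 833\right) - 7777\right)\right) - 43811 = \left(315 - \frac{37}{2}\right) \left(10167 - 11905\right) - 43811 = \frac{593 \left(10167 - 11905\right)}{2} - 43811 = \frac{593}{2} \left(-1738\right) - 43811 = -515317 - 43811 = -559128$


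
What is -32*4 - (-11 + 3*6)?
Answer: -135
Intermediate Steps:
-32*4 - (-11 + 3*6) = -128 - (-11 + 18) = -128 - 1*7 = -128 - 7 = -135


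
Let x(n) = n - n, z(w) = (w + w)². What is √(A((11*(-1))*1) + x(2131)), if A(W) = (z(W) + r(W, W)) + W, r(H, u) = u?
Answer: √462 ≈ 21.494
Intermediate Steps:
z(w) = 4*w² (z(w) = (2*w)² = 4*w²)
x(n) = 0
A(W) = 2*W + 4*W² (A(W) = (4*W² + W) + W = (W + 4*W²) + W = 2*W + 4*W²)
√(A((11*(-1))*1) + x(2131)) = √(2*((11*(-1))*1)*(1 + 2*((11*(-1))*1)) + 0) = √(2*(-11*1)*(1 + 2*(-11*1)) + 0) = √(2*(-11)*(1 + 2*(-11)) + 0) = √(2*(-11)*(1 - 22) + 0) = √(2*(-11)*(-21) + 0) = √(462 + 0) = √462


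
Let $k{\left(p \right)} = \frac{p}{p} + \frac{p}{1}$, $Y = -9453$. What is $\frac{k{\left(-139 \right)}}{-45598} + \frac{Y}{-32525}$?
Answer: $\frac{217763172}{741537475} \approx 0.29366$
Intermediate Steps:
$k{\left(p \right)} = 1 + p$ ($k{\left(p \right)} = 1 + p 1 = 1 + p$)
$\frac{k{\left(-139 \right)}}{-45598} + \frac{Y}{-32525} = \frac{1 - 139}{-45598} - \frac{9453}{-32525} = \left(-138\right) \left(- \frac{1}{45598}\right) - - \frac{9453}{32525} = \frac{69}{22799} + \frac{9453}{32525} = \frac{217763172}{741537475}$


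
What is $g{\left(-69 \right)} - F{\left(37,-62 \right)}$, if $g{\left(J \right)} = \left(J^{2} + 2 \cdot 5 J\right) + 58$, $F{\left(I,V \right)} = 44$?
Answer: $4085$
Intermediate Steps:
$g{\left(J \right)} = 58 + J^{2} + 10 J$ ($g{\left(J \right)} = \left(J^{2} + 10 J\right) + 58 = 58 + J^{2} + 10 J$)
$g{\left(-69 \right)} - F{\left(37,-62 \right)} = \left(58 + \left(-69\right)^{2} + 10 \left(-69\right)\right) - 44 = \left(58 + 4761 - 690\right) - 44 = 4129 - 44 = 4085$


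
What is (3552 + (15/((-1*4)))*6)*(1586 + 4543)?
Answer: 43264611/2 ≈ 2.1632e+7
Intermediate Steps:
(3552 + (15/((-1*4)))*6)*(1586 + 4543) = (3552 + (15/(-4))*6)*6129 = (3552 + (15*(-1/4))*6)*6129 = (3552 - 15/4*6)*6129 = (3552 - 45/2)*6129 = (7059/2)*6129 = 43264611/2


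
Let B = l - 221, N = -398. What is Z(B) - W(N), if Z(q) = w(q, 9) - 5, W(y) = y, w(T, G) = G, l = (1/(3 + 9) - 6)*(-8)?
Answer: 402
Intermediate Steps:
l = 142/3 (l = (1/12 - 6)*(-8) = -71/12*(-8) = 142/3 ≈ 47.333)
B = -521/3 (B = 142/3 - 221 = -521/3 ≈ -173.67)
Z(q) = 4 (Z(q) = 9 - 5 = 4)
Z(B) - W(N) = 4 - 1*(-398) = 4 + 398 = 402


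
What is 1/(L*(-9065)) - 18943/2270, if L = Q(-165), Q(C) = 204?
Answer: -700610689/83956404 ≈ -8.3449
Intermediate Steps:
L = 204
1/(L*(-9065)) - 18943/2270 = 1/(204*(-9065)) - 18943/2270 = (1/204)*(-1/9065) - 18943*1/2270 = -1/1849260 - 18943/2270 = -700610689/83956404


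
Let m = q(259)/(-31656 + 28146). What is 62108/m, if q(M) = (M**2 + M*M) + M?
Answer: -72666360/44807 ≈ -1621.8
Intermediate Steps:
q(M) = M + 2*M**2 (q(M) = (M**2 + M**2) + M = 2*M**2 + M = M + 2*M**2)
m = -44807/1170 (m = (259*(1 + 2*259))/(-31656 + 28146) = (259*(1 + 518))/(-3510) = (259*519)*(-1/3510) = 134421*(-1/3510) = -44807/1170 ≈ -38.297)
62108/m = 62108/(-44807/1170) = 62108*(-1170/44807) = -72666360/44807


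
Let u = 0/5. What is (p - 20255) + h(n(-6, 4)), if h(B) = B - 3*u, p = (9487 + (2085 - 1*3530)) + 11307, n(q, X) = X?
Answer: -902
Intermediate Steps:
u = 0 (u = 0*(⅕) = 0)
p = 19349 (p = (9487 + (2085 - 3530)) + 11307 = (9487 - 1445) + 11307 = 8042 + 11307 = 19349)
h(B) = B (h(B) = B - 3*0 = B + 0 = B)
(p - 20255) + h(n(-6, 4)) = (19349 - 20255) + 4 = -906 + 4 = -902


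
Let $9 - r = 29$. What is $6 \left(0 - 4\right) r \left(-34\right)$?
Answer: $-16320$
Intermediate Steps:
$r = -20$ ($r = 9 - 29 = -20$)
$6 \left(0 - 4\right) r \left(-34\right) = 6 \left(0 - 4\right) \left(-20\right) \left(-34\right) = 6 \left(-4\right) \left(-20\right) \left(-34\right) = \left(-24\right) \left(-20\right) \left(-34\right) = 480 \left(-34\right) = -16320$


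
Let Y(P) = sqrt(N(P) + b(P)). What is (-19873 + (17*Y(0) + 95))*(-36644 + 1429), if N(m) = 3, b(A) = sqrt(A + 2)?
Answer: 696482270 - 598655*sqrt(3 + sqrt(2)) ≈ 6.9522e+8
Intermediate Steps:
b(A) = sqrt(2 + A)
Y(P) = sqrt(3 + sqrt(2 + P))
(-19873 + (17*Y(0) + 95))*(-36644 + 1429) = (-19873 + (17*sqrt(3 + sqrt(2 + 0)) + 95))*(-36644 + 1429) = (-19873 + (17*sqrt(3 + sqrt(2)) + 95))*(-35215) = (-19873 + (95 + 17*sqrt(3 + sqrt(2))))*(-35215) = (-19778 + 17*sqrt(3 + sqrt(2)))*(-35215) = 696482270 - 598655*sqrt(3 + sqrt(2))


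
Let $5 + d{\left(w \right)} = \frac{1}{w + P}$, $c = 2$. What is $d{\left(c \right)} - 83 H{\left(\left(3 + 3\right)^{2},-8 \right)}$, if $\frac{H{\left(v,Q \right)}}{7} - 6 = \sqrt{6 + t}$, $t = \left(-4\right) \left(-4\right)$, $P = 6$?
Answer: $- \frac{27927}{8} - 581 \sqrt{22} \approx -6216.0$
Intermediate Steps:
$t = 16$
$H{\left(v,Q \right)} = 42 + 7 \sqrt{22}$ ($H{\left(v,Q \right)} = 42 + 7 \sqrt{6 + 16} = 42 + 7 \sqrt{22}$)
$d{\left(w \right)} = -5 + \frac{1}{6 + w}$ ($d{\left(w \right)} = -5 + \frac{1}{w + 6} = -5 + \frac{1}{6 + w}$)
$d{\left(c \right)} - 83 H{\left(\left(3 + 3\right)^{2},-8 \right)} = \frac{-29 - 10}{6 + 2} - 83 \left(42 + 7 \sqrt{22}\right) = \frac{-29 - 10}{8} - \left(3486 + 581 \sqrt{22}\right) = \frac{1}{8} \left(-39\right) - \left(3486 + 581 \sqrt{22}\right) = - \frac{39}{8} - \left(3486 + 581 \sqrt{22}\right) = - \frac{27927}{8} - 581 \sqrt{22}$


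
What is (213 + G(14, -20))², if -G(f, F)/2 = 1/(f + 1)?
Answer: 10195249/225 ≈ 45312.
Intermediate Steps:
G(f, F) = -2/(1 + f) (G(f, F) = -2/(f + 1) = -2/(1 + f))
(213 + G(14, -20))² = (213 - 2/(1 + 14))² = (213 - 2/15)² = (3193/15)² = 10195249/225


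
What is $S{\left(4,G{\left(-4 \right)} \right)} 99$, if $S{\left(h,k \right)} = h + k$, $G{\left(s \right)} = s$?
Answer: $0$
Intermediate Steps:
$S{\left(4,G{\left(-4 \right)} \right)} 99 = \left(4 - 4\right) 99 = 0 \cdot 99 = 0$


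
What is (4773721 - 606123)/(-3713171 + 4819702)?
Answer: 4167598/1106531 ≈ 3.7664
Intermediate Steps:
(4773721 - 606123)/(-3713171 + 4819702) = 4167598/1106531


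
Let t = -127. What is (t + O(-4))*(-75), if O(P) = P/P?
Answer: 9450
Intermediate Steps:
O(P) = 1
(t + O(-4))*(-75) = (-127 + 1)*(-75) = -126*(-75) = 9450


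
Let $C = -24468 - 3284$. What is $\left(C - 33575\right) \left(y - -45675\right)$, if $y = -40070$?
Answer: $-343737835$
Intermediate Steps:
$C = -27752$ ($C = -24468 - 3284 = -27752$)
$\left(C - 33575\right) \left(y - -45675\right) = \left(-27752 - 33575\right) \left(-40070 - -45675\right) = - 61327 \left(-40070 + 45675\right) = \left(-61327\right) 5605 = -343737835$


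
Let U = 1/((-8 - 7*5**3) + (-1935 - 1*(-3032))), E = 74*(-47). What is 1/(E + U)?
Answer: -214/744291 ≈ -0.00028752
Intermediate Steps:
E = -3478
U = 1/214 (U = 1/((-8 - 7*125) + (-1935 + 3032)) = 1/((-8 - 875) + 1097) = 1/(-883 + 1097) = 1/214 ≈ 0.0046729)
1/(E + U) = 1/(-3478 + 1/214) = 1/(-744291/214) = -214/744291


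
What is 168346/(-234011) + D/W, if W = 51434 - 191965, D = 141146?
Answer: -56687548332/32885799841 ≈ -1.7238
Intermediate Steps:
W = -140531
168346/(-234011) + D/W = 168346/(-234011) + 141146/(-140531) = 168346*(-1/234011) + 141146*(-1/140531) = -168346/234011 - 141146/140531 = -56687548332/32885799841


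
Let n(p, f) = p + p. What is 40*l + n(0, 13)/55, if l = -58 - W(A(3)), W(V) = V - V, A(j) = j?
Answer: -2320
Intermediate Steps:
n(p, f) = 2*p
W(V) = 0
l = -58 (l = -58 - 1*0 = -58 + 0 = -58)
40*l + n(0, 13)/55 = 40*(-58) + (2*0)/55 = -2320 + 0*(1/55) = -2320 + 0 = -2320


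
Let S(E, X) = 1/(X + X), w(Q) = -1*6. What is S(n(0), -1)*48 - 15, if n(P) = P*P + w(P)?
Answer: -39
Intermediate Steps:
w(Q) = -6
n(P) = -6 + P**2 (n(P) = P*P - 6 = P**2 - 6 = -6 + P**2)
S(E, X) = 1/(2*X)
S(n(0), -1)*48 - 15 = ((1/2)/(-1))*48 - 15 = ((1/2)*(-1))*48 - 15 = -1/2*48 - 15 = -24 - 15 = -39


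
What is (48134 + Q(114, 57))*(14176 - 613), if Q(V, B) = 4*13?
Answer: 653546718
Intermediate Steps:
Q(V, B) = 52
(48134 + Q(114, 57))*(14176 - 613) = (48134 + 52)*(14176 - 613) = 48186*13563 = 653546718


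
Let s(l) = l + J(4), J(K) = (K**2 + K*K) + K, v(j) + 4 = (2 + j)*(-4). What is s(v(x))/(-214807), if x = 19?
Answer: 52/214807 ≈ 0.00024208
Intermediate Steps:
v(j) = -12 - 4*j (v(j) = -4 + (2 + j)*(-4) = -4 + (-8 - 4*j) = -12 - 4*j)
J(K) = K + 2*K**2 (J(K) = (K**2 + K**2) + K = 2*K**2 + K = K + 2*K**2)
s(l) = 36 + l (s(l) = l + 4*(1 + 2*4) = l + 4*(1 + 8) = l + 4*9 = l + 36 = 36 + l)
s(v(x))/(-214807) = (36 + (-12 - 4*19))/(-214807) = (36 + (-12 - 76))*(-1/214807) = (36 - 88)*(-1/214807) = -52*(-1/214807) = 52/214807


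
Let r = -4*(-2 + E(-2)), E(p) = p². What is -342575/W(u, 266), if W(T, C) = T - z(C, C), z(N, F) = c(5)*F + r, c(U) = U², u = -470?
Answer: 342575/7112 ≈ 48.169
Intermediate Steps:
r = -8 (r = -4*(-2 + (-2)²) = -4*(-2 + 4) = -4*2 = -8)
z(N, F) = -8 + 25*F (z(N, F) = 5²*F - 8 = 25*F - 8 = -8 + 25*F)
W(T, C) = 8 + T - 25*C (W(T, C) = T - (-8 + 25*C) = T + (8 - 25*C) = 8 + T - 25*C)
-342575/W(u, 266) = -342575/(8 - 470 - 25*266) = -342575/(8 - 470 - 6650) = -342575/(-7112) = -342575*(-1/7112) = 342575/7112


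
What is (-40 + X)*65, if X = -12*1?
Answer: -3380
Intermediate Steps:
X = -12
(-40 + X)*65 = (-40 - 12)*65 = -52*65 = -3380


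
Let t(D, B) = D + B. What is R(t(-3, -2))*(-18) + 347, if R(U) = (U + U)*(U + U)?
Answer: -1453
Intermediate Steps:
t(D, B) = B + D
R(U) = 4*U² (R(U) = (2*U)*(2*U) = 4*U²)
R(t(-3, -2))*(-18) + 347 = (4*(-2 - 3)²)*(-18) + 347 = (4*(-5)²)*(-18) + 347 = (4*25)*(-18) + 347 = 100*(-18) + 347 = -1800 + 347 = -1453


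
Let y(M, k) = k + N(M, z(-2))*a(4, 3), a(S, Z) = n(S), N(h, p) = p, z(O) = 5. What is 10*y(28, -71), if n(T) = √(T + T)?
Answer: -710 + 100*√2 ≈ -568.58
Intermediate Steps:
n(T) = √2*√T (n(T) = √(2*T) = √2*√T)
a(S, Z) = √2*√S
y(M, k) = k + 10*√2 (y(M, k) = k + 5*(√2*√4) = k + 5*(√2*2) = k + 5*(2*√2) = k + 10*√2)
10*y(28, -71) = 10*(-71 + 10*√2) = -710 + 100*√2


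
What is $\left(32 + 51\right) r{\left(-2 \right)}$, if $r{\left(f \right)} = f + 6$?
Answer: $332$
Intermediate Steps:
$r{\left(f \right)} = 6 + f$
$\left(32 + 51\right) r{\left(-2 \right)} = \left(32 + 51\right) \left(6 - 2\right) = 83 \cdot 4 = 332$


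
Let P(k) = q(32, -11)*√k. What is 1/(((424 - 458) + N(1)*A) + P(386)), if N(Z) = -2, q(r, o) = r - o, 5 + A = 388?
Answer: 400/36857 + 43*√386/73714 ≈ 0.022313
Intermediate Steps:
A = 383 (A = -5 + 388 = 383)
P(k) = 43*√k (P(k) = (32 - 1*(-11))*√k = (32 + 11)*√k = 43*√k)
1/(((424 - 458) + N(1)*A) + P(386)) = 1/(((424 - 458) - 2*383) + 43*√386) = 1/((-34 - 766) + 43*√386) = 1/(-800 + 43*√386)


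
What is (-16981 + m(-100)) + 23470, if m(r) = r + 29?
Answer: 6418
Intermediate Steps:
m(r) = 29 + r
(-16981 + m(-100)) + 23470 = (-16981 + (29 - 100)) + 23470 = (-16981 - 71) + 23470 = -17052 + 23470 = 6418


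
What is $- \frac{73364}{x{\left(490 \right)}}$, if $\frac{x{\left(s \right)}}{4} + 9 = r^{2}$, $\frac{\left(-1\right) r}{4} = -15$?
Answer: $- \frac{18341}{3591} \approx -5.1075$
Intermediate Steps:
$r = 60$ ($r = \left(-4\right) \left(-15\right) = 60$)
$x{\left(s \right)} = 14364$ ($x{\left(s \right)} = -36 + 4 \cdot 60^{2} = -36 + 4 \cdot 3600 = -36 + 14400 = 14364$)
$- \frac{73364}{x{\left(490 \right)}} = - \frac{73364}{14364} = \left(-73364\right) \frac{1}{14364} = - \frac{18341}{3591}$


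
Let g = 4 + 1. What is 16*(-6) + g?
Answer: -91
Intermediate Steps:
g = 5
16*(-6) + g = 16*(-6) + 5 = -96 + 5 = -91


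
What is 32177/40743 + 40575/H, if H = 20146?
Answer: 2301385067/820808478 ≈ 2.8038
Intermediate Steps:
32177/40743 + 40575/H = 32177/40743 + 40575/20146 = 2301385067/820808478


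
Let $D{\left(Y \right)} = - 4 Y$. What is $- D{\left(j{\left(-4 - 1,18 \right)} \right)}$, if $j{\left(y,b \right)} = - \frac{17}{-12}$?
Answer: $\frac{17}{3} \approx 5.6667$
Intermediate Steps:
$j{\left(y,b \right)} = \frac{17}{12}$ ($j{\left(y,b \right)} = \left(-17\right) \left(- \frac{1}{12}\right) = \frac{17}{12}$)
$- D{\left(j{\left(-4 - 1,18 \right)} \right)} = - \frac{\left(-4\right) 17}{12} = \left(-1\right) \left(- \frac{17}{3}\right) = \frac{17}{3}$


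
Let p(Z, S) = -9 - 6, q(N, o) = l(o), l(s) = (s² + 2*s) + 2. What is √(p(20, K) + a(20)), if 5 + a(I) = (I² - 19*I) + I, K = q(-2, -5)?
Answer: 2*√5 ≈ 4.4721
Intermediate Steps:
l(s) = 2 + s² + 2*s
q(N, o) = 2 + o² + 2*o
K = 17 (K = 2 + (-5)² + 2*(-5) = 2 + 25 - 10 = 17)
p(Z, S) = -15
a(I) = -5 + I² - 18*I (a(I) = -5 + ((I² - 19*I) + I) = -5 + (I² - 18*I) = -5 + I² - 18*I)
√(p(20, K) + a(20)) = √(-15 + (-5 + 20² - 18*20)) = √(-15 + (-5 + 400 - 360)) = √(-15 + 35) = √20 = 2*√5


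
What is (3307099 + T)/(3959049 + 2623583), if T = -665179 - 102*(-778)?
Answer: 680319/1645658 ≈ 0.41340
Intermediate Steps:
T = -585823 (T = -665179 + 79356 = -585823)
(3307099 + T)/(3959049 + 2623583) = (3307099 - 585823)/(3959049 + 2623583) = 2721276/6582632 = 2721276*(1/6582632) = 680319/1645658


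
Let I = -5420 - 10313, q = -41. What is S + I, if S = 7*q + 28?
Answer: -15992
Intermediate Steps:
I = -15733
S = -259 (S = 7*(-41) + 28 = -287 + 28 = -259)
S + I = -259 - 15733 = -15992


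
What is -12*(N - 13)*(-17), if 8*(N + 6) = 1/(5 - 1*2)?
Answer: -7735/2 ≈ -3867.5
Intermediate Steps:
N = -143/24 (N = -6 + 1/(8*(5 - 1*2)) = -6 + 1/(8*(5 - 2)) = -6 + (1/8)/3 = -6 + (1/8)*(1/3) = -6 + 1/24 = -143/24 ≈ -5.9583)
-12*(N - 13)*(-17) = -12*(-143/24 - 13)*(-17) = -12*(-455/24)*(-17) = (455/2)*(-17) = -7735/2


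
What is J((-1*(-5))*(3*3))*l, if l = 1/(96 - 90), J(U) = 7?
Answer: 7/6 ≈ 1.1667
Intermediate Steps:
l = ⅙ (l = 1/6 = ⅙ ≈ 0.16667)
J((-1*(-5))*(3*3))*l = 7*(⅙) = 7/6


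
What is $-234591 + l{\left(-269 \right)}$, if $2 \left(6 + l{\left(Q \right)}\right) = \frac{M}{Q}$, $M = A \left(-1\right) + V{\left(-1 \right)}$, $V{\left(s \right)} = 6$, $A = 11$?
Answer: $- \frac{126213181}{538} \approx -2.346 \cdot 10^{5}$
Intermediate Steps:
$M = -5$ ($M = 11 \left(-1\right) + 6 = -11 + 6 = -5$)
$l{\left(Q \right)} = -6 - \frac{5}{2 Q}$ ($l{\left(Q \right)} = -6 + \frac{\left(-5\right) \frac{1}{Q}}{2} = -6 - \frac{5}{2 Q}$)
$-234591 + l{\left(-269 \right)} = -234591 - \left(6 + \frac{5}{2 \left(-269\right)}\right) = -234591 - \frac{3223}{538} = - \frac{126213181}{538}$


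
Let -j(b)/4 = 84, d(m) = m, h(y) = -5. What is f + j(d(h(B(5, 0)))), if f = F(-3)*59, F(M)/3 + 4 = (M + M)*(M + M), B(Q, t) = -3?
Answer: 5328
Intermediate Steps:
F(M) = -12 + 12*M² (F(M) = -12 + 3*((M + M)*(M + M)) = -12 + 3*((2*M)*(2*M)) = -12 + 3*(4*M²) = -12 + 12*M²)
j(b) = -336 (j(b) = -4*84 = -336)
f = 5664 (f = (-12 + 12*(-3)²)*59 = (-12 + 12*9)*59 = (-12 + 108)*59 = 96*59 = 5664)
f + j(d(h(B(5, 0)))) = 5664 - 336 = 5328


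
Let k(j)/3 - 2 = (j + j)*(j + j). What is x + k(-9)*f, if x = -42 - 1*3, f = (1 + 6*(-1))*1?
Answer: -4935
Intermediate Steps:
f = -5 (f = (1 - 6)*1 = -5*1 = -5)
k(j) = 6 + 12*j**2 (k(j) = 6 + 3*((j + j)*(j + j)) = 6 + 3*((2*j)*(2*j)) = 6 + 3*(4*j**2) = 6 + 12*j**2)
x = -45 (x = -42 - 3 = -45)
x + k(-9)*f = -45 + (6 + 12*(-9)**2)*(-5) = -45 + (6 + 12*81)*(-5) = -45 + (6 + 972)*(-5) = -45 + 978*(-5) = -45 - 4890 = -4935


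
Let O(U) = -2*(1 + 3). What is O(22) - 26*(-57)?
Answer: 1474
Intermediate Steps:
O(U) = -8 (O(U) = -2*4 = -8)
O(22) - 26*(-57) = -8 - 26*(-57) = -8 - 1*(-1482) = -8 + 1482 = 1474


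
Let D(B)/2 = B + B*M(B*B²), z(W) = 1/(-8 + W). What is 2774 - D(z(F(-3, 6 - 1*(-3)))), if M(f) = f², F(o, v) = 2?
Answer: 388317889/139968 ≈ 2774.3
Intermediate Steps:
D(B) = 2*B + 2*B⁷ (D(B) = 2*(B + B*(B*B²)²) = 2*(B + B*(B³)²) = 2*(B + B*B⁶) = 2*(B + B⁷) = 2*B + 2*B⁷)
2774 - D(z(F(-3, 6 - 1*(-3)))) = 2774 - 2*(1 + (1/(-8 + 2))⁶)/(-8 + 2) = 2774 - 2*(1 + (1/(-6))⁶)/(-6) = 2774 - 2*(-1)*(1 + (-⅙)⁶)/6 = 2774 - 2*(-1)*(1 + 1/46656)/6 = 2774 - 2*(-1)*46657/(6*46656) = 2774 - 1*(-46657/139968) = 2774 + 46657/139968 = 388317889/139968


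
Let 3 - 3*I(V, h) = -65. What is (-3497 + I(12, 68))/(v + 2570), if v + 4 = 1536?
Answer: -1489/1758 ≈ -0.84698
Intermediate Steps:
v = 1532 (v = -4 + 1536 = 1532)
I(V, h) = 68/3 (I(V, h) = 1 - ⅓*(-65) = 1 + 65/3 = 68/3)
(-3497 + I(12, 68))/(v + 2570) = (-3497 + 68/3)/(1532 + 2570) = -10423/3/4102 = -10423/3*1/4102 = -1489/1758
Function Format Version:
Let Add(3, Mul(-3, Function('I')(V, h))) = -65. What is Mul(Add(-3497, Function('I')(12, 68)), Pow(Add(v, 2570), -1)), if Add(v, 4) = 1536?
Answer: Rational(-1489, 1758) ≈ -0.84698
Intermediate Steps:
v = 1532 (v = Add(-4, 1536) = 1532)
Function('I')(V, h) = Rational(68, 3) (Function('I')(V, h) = Add(1, Mul(Rational(-1, 3), -65)) = Add(1, Rational(65, 3)) = Rational(68, 3))
Mul(Add(-3497, Function('I')(12, 68)), Pow(Add(v, 2570), -1)) = Mul(Add(-3497, Rational(68, 3)), Pow(Add(1532, 2570), -1)) = Mul(Rational(-10423, 3), Pow(4102, -1)) = Mul(Rational(-10423, 3), Rational(1, 4102)) = Rational(-1489, 1758)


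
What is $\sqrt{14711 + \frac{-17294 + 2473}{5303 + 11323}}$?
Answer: $\frac{\sqrt{4066225225890}}{16626} \approx 121.29$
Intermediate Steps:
$\sqrt{14711 + \frac{-17294 + 2473}{5303 + 11323}} = \sqrt{14711 - \frac{14821}{16626}} = \sqrt{\frac{244570265}{16626}} = \frac{\sqrt{4066225225890}}{16626}$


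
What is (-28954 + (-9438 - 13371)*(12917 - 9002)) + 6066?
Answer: -89320123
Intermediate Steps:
(-28954 + (-9438 - 13371)*(12917 - 9002)) + 6066 = (-28954 - 22809*3915) + 6066 = (-28954 - 89297235) + 6066 = -89326189 + 6066 = -89320123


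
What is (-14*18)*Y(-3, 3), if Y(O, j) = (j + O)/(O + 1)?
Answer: 0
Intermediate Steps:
Y(O, j) = (O + j)/(1 + O)
(-14*18)*Y(-3, 3) = (-14*18)*((-3 + 3)/(1 - 3)) = -252*0/(-2) = -(-126)*0 = -252*0 = 0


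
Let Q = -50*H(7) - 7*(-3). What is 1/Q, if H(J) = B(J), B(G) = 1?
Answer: -1/29 ≈ -0.034483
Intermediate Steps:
H(J) = 1
Q = -29 (Q = -50*1 - 7*(-3) = -50 + 21 = -29)
1/Q = 1/(-29) = -1/29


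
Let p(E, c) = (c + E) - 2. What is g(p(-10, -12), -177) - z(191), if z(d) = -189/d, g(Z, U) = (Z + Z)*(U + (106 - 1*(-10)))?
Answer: 559437/191 ≈ 2929.0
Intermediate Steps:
p(E, c) = -2 + E + c (p(E, c) = (E + c) - 2 = -2 + E + c)
g(Z, U) = 2*Z*(116 + U) (g(Z, U) = (2*Z)*(U + (106 + 10)) = (2*Z)*(U + 116) = (2*Z)*(116 + U) = 2*Z*(116 + U))
g(p(-10, -12), -177) - z(191) = 2*(-2 - 10 - 12)*(116 - 177) - (-189)/191 = 2*(-24)*(-61) - (-189)/191 = 2928 - 1*(-189/191) = 2928 + 189/191 = 559437/191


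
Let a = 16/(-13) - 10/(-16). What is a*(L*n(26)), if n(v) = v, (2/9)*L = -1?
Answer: 567/8 ≈ 70.875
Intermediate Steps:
L = -9/2 (L = (9/2)*(-1) = -9/2 ≈ -4.5000)
a = -63/104 (a = 16*(-1/13) - 10*(-1/16) = -16/13 + 5/8 = -63/104 ≈ -0.60577)
a*(L*n(26)) = -(-567)*26/208 = -63/104*(-117) = 567/8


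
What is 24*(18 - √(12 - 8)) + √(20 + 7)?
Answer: 384 + 3*√3 ≈ 389.20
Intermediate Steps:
24*(18 - √(12 - 8)) + √(20 + 7) = 24*(18 - √4) + √27 = 24*(18 - 1*2) + 3*√3 = 24*(18 - 2) + 3*√3 = 24*16 + 3*√3 = 384 + 3*√3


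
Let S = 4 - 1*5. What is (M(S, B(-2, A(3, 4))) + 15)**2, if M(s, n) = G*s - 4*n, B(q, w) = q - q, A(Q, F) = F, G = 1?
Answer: 196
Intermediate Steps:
B(q, w) = 0
S = -1 (S = 4 - 5 = -1)
M(s, n) = s - 4*n (M(s, n) = 1*s - 4*n = s - 4*n)
(M(S, B(-2, A(3, 4))) + 15)**2 = ((-1 - 4*0) + 15)**2 = ((-1 + 0) + 15)**2 = (-1 + 15)**2 = 14**2 = 196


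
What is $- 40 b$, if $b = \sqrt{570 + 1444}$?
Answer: $- 40 \sqrt{2014} \approx -1795.1$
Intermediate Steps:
$b = \sqrt{2014} \approx 44.878$
$- 40 b = - 40 \sqrt{2014}$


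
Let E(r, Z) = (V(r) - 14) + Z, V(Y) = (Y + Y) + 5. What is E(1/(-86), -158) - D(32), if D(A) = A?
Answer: -8558/43 ≈ -199.02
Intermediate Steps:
V(Y) = 5 + 2*Y (V(Y) = 2*Y + 5 = 5 + 2*Y)
E(r, Z) = -9 + Z + 2*r (E(r, Z) = ((5 + 2*r) - 14) + Z = (-9 + 2*r) + Z = -9 + Z + 2*r)
E(1/(-86), -158) - D(32) = (-9 - 158 + 2/(-86)) - 1*32 = (-9 - 158 + 2*(-1/86)) - 32 = (-9 - 158 - 1/43) - 32 = -7182/43 - 32 = -8558/43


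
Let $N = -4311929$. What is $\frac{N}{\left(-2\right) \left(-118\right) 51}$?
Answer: $- \frac{4311929}{12036} \approx -358.25$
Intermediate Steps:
$\frac{N}{\left(-2\right) \left(-118\right) 51} = - \frac{4311929}{\left(-2\right) \left(-118\right) 51} = - \frac{4311929}{236 \cdot 51} = - \frac{4311929}{12036}$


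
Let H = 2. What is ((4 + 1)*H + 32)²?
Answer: 1764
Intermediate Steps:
((4 + 1)*H + 32)² = ((4 + 1)*2 + 32)² = (5*2 + 32)² = (10 + 32)² = 42² = 1764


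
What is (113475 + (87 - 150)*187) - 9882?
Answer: 91812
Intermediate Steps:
(113475 + (87 - 150)*187) - 9882 = (113475 - 63*187) - 9882 = (113475 - 11781) - 9882 = 101694 - 9882 = 91812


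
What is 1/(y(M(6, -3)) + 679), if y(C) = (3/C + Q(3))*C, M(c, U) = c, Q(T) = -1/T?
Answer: 1/680 ≈ 0.0014706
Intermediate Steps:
y(C) = C*(-1/3 + 3/C) (y(C) = (3/C - 1/3)*C = (-1/3 + 3/C)*C = C*(-1/3 + 3/C))
1/(y(M(6, -3)) + 679) = 1/((3 - 1/3*6) + 679) = 1/((3 - 2) + 679) = 1/(1 + 679) = 1/680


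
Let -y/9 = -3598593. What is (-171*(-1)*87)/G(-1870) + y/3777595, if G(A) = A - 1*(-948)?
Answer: -26338156101/3482942590 ≈ -7.5620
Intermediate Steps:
G(A) = 948 + A (G(A) = A + 948 = 948 + A)
y = 32387337 (y = -9*(-3598593) = 32387337)
(-171*(-1)*87)/G(-1870) + y/3777595 = (-171*(-1)*87)/(948 - 1870) + 32387337/3777595 = (171*87)/(-922) + 32387337*(1/3777595) = 14877*(-1/922) + 32387337/3777595 = -14877/922 + 32387337/3777595 = -26338156101/3482942590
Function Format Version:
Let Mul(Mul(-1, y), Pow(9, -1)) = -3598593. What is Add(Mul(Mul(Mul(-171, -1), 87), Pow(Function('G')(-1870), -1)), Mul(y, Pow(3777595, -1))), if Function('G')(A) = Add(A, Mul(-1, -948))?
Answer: Rational(-26338156101, 3482942590) ≈ -7.5620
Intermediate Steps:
Function('G')(A) = Add(948, A) (Function('G')(A) = Add(A, 948) = Add(948, A))
y = 32387337 (y = Mul(-9, -3598593) = 32387337)
Add(Mul(Mul(Mul(-171, -1), 87), Pow(Function('G')(-1870), -1)), Mul(y, Pow(3777595, -1))) = Add(Mul(Mul(Mul(-171, -1), 87), Pow(Add(948, -1870), -1)), Mul(32387337, Pow(3777595, -1))) = Add(Mul(Mul(171, 87), Pow(-922, -1)), Mul(32387337, Rational(1, 3777595))) = Add(Mul(14877, Rational(-1, 922)), Rational(32387337, 3777595)) = Add(Rational(-14877, 922), Rational(32387337, 3777595)) = Rational(-26338156101, 3482942590)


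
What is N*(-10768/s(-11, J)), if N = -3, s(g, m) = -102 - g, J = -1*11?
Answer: -32304/91 ≈ -354.99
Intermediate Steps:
J = -11
N*(-10768/s(-11, J)) = -(-32304)/(-102 - 1*(-11)) = -(-32304)/(-102 + 11) = -(-32304)/(-91) = -(-32304)*(-1)/91 = -3*10768/91 = -32304/91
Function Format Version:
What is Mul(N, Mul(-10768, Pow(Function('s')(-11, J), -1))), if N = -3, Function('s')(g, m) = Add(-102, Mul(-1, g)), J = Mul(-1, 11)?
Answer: Rational(-32304, 91) ≈ -354.99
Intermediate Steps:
J = -11
Mul(N, Mul(-10768, Pow(Function('s')(-11, J), -1))) = Mul(-3, Mul(-10768, Pow(Add(-102, Mul(-1, -11)), -1))) = Mul(-3, Mul(-10768, Pow(Add(-102, 11), -1))) = Mul(-3, Mul(-10768, Pow(-91, -1))) = Mul(-3, Mul(-10768, Rational(-1, 91))) = Mul(-3, Rational(10768, 91)) = Rational(-32304, 91)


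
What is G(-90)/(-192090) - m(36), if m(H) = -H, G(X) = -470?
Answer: 691571/19209 ≈ 36.002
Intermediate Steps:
G(-90)/(-192090) - m(36) = -470/(-192090) - (-1)*36 = -470*(-1/192090) - 1*(-36) = 47/19209 + 36 = 691571/19209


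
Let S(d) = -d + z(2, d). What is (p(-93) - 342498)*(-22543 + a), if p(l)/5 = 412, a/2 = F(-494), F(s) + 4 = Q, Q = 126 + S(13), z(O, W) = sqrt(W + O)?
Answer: 7600278350 - 680876*sqrt(15) ≈ 7.5976e+9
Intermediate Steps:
z(O, W) = sqrt(O + W)
S(d) = sqrt(2 + d) - d (S(d) = -d + sqrt(2 + d) = sqrt(2 + d) - d)
Q = 113 + sqrt(15) (Q = 126 + (sqrt(2 + 13) - 1*13) = 126 + (sqrt(15) - 13) = 126 + (-13 + sqrt(15)) = 113 + sqrt(15) ≈ 116.87)
F(s) = 109 + sqrt(15) (F(s) = -4 + (113 + sqrt(15)) = 109 + sqrt(15))
a = 218 + 2*sqrt(15) (a = 2*(109 + sqrt(15)) = 218 + 2*sqrt(15) ≈ 225.75)
p(l) = 2060 (p(l) = 5*412 = 2060)
(p(-93) - 342498)*(-22543 + a) = (2060 - 342498)*(-22543 + (218 + 2*sqrt(15))) = -340438*(-22325 + 2*sqrt(15)) = 7600278350 - 680876*sqrt(15)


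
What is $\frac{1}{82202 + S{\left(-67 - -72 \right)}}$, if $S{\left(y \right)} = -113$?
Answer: $\frac{1}{82089} \approx 1.2182 \cdot 10^{-5}$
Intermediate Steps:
$\frac{1}{82202 + S{\left(-67 - -72 \right)}} = \frac{1}{82202 - 113} = \frac{1}{82089}$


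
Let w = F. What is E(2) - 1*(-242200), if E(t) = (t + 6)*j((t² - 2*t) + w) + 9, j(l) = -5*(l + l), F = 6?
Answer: 241729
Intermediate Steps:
w = 6
j(l) = -10*l
E(t) = 9 + (6 + t)*(-60 - 10*t² + 20*t) (E(t) = (t + 6)*(-10*((t² - 2*t) + 6)) + 9 = (6 + t)*(-10*(6 + t² - 2*t)) + 9 = (6 + t)*(-60 - 10*t² + 20*t) + 9 = 9 + (6 + t)*(-60 - 10*t² + 20*t))
E(2) - 1*(-242200) = (-351 - 40*2² - 10*2³ + 60*2) - 1*(-242200) = (-351 - 40*4 - 10*8 + 120) + 242200 = (-351 - 160 - 80 + 120) + 242200 = -471 + 242200 = 241729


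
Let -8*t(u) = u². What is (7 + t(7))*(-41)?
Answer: -287/8 ≈ -35.875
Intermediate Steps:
t(u) = -u²/8
(7 + t(7))*(-41) = (7 - ⅛*7²)*(-41) = (7 - ⅛*49)*(-41) = (7 - 49/8)*(-41) = (7/8)*(-41) = -287/8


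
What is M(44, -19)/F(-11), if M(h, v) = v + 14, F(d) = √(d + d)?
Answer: 5*I*√22/22 ≈ 1.066*I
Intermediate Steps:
F(d) = √2*√d (F(d) = √(2*d) = √2*√d)
M(h, v) = 14 + v
M(44, -19)/F(-11) = (14 - 19)/((√2*√(-11))) = -5*(-I*√22/22) = -(-5)*I*√22/22 = 5*I*√22/22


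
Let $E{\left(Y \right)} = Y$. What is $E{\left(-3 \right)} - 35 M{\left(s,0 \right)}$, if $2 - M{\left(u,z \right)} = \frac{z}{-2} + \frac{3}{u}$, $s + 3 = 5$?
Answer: $- \frac{41}{2} \approx -20.5$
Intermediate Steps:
$s = 2$ ($s = -3 + 5 = 2$)
$M{\left(u,z \right)} = 2 + \frac{z}{2} - \frac{3}{u}$ ($M{\left(u,z \right)} = 2 - \left(\frac{z}{-2} + \frac{3}{u}\right) = 2 - \left(z \left(- \frac{1}{2}\right) + \frac{3}{u}\right) = 2 - \left(- \frac{z}{2} + \frac{3}{u}\right) = 2 - \left(\frac{3}{u} - \frac{z}{2}\right) = 2 + \left(\frac{z}{2} - \frac{3}{u}\right) = 2 + \frac{z}{2} - \frac{3}{u}$)
$E{\left(-3 \right)} - 35 M{\left(s,0 \right)} = -3 - 35 \left(2 + \frac{1}{2} \cdot 0 - \frac{3}{2}\right) = -3 - 35 \left(2 + 0 - \frac{3}{2}\right) = -3 - \frac{35}{2} = - \frac{41}{2}$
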